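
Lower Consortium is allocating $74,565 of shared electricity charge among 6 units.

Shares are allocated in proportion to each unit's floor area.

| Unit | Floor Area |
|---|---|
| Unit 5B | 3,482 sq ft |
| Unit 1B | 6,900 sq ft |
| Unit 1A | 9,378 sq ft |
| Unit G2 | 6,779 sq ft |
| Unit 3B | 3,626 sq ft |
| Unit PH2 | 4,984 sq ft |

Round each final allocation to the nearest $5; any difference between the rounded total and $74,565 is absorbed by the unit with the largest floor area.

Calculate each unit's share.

Floor area total: 3,482 + 6,900 + 9,378 + 6,779 + 3,626 + 4,984 = 35,149.
Proportional shares: Unit 5B 7,386.71; Unit 1B 14,637.64; Unit 1A 19,894.47; Unit G2 14,380.95; Unit 3B 7,692.19; Unit PH2 10,573.05.
At nearest $5: Unit 5B $7,385; Unit 1B $14,640; Unit 1A $19,895; Unit G2 $14,380; Unit 3B $7,690; Unit PH2 $10,575. Sum = $74,565.
Rounded total matches; no reconciliation needed.

Unit 5B: $7,385 · Unit 1B: $14,640 · Unit 1A: $19,895 · Unit G2: $14,380 · Unit 3B: $7,690 · Unit PH2: $10,575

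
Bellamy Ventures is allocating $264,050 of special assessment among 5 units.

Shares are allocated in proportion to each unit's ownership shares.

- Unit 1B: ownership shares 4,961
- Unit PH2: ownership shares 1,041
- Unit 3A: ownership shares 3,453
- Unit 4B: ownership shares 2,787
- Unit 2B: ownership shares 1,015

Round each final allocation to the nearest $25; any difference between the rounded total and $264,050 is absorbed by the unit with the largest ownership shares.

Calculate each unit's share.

Unit 1B: $98,825 | Unit PH2: $20,725 | Unit 3A: $68,775 | Unit 4B: $55,500 | Unit 2B: $20,225

Combined ownership shares = 4,961 + 1,041 + 3,453 + 2,787 + 1,015 = 13,257.
Unrounded shares: Unit 1B 98,812.10; Unit PH2 20,734.41; Unit 3A 68,776.09; Unit 4B 55,510.85; Unit 2B 20,216.55.
At nearest $25: Unit 1B $98,800; Unit PH2 $20,725; Unit 3A $68,775; Unit 4B $55,500; Unit 2B $20,225. Sum = $264,025.
Difference $264,050 − $264,025 = +$25 applied to largest ownership shares (Unit 1B): Unit 1B becomes $98,825.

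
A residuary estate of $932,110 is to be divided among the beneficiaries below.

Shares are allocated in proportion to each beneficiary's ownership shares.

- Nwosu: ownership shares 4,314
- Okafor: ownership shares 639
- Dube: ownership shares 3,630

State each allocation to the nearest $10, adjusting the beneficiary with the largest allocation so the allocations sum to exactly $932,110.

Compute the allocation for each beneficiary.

Ownership shares total: 8,583.
Proportional shares: Nwosu 4,314/8,583 × $932,110 = 468,498.49; Okafor 639/8,583 × $932,110 = 69,395.12; Dube 3,630/8,583 × $932,110 = 394,216.39.
At nearest $10: Nwosu $468,500; Okafor $69,400; Dube $394,220. Sum = $932,120.
Difference $932,110 − $932,120 = −$10 applied to largest allocation (Nwosu): Nwosu becomes $468,490.

Nwosu: $468,490 · Okafor: $69,400 · Dube: $394,220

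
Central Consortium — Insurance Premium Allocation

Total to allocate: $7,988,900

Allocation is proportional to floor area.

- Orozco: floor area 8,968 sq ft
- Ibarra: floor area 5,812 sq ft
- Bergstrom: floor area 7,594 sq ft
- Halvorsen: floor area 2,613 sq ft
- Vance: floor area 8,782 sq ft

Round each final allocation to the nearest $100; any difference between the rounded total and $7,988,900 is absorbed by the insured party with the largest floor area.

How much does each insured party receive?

Combined floor area = 33,769.
Raw shares: Orozco 8,968/33,769 × $7,988,900 = 2,121,604.29; Ibarra 5,812/33,769 × $7,988,900 = 1,374,973.70; Bergstrom 7,594/33,769 × $7,988,900 = 1,796,550.29; Halvorsen 2,613/33,769 × $7,988,900 = 618,170.38; Vance 8,782/33,769 × $7,988,900 = 2,077,601.34.
At nearest $100: Orozco $2,121,600; Ibarra $1,375,000; Bergstrom $1,796,600; Halvorsen $618,200; Vance $2,077,600. Sum = $7,989,000.
Difference $7,988,900 − $7,989,000 = −$100 applied to largest floor area (Orozco): Orozco becomes $2,121,500.

Orozco: $2,121,500; Ibarra: $1,375,000; Bergstrom: $1,796,600; Halvorsen: $618,200; Vance: $2,077,600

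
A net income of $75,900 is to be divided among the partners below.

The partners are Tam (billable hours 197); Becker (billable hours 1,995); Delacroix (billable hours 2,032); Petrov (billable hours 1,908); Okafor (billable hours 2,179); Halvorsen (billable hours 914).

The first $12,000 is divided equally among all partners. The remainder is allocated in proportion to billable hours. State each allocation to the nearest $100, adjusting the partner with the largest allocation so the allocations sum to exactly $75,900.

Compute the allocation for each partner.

$12,000 shared equally gives $2,000 per partner.
Remainder $63,900 by billable hours (total 9,225): Tam 1,364.59 → $1,400; Becker 13,819.02 → $13,800; Delacroix 14,075.32 → $14,100; Petrov 13,216.39 → $13,200; Okafor 15,093.56 → $15,100; Halvorsen 6,331.12 → $6,300.
Totals: Tam $2,000 + $1,400 = $3,400; Becker $2,000 + $13,800 = $15,800; Delacroix $2,000 + $14,100 = $16,100; Petrov $2,000 + $13,200 = $15,200; Okafor $2,000 + $15,100 = $17,100; Halvorsen $2,000 + $6,300 = $8,300.

Tam: $3,400 · Becker: $15,800 · Delacroix: $16,100 · Petrov: $15,200 · Okafor: $17,100 · Halvorsen: $8,300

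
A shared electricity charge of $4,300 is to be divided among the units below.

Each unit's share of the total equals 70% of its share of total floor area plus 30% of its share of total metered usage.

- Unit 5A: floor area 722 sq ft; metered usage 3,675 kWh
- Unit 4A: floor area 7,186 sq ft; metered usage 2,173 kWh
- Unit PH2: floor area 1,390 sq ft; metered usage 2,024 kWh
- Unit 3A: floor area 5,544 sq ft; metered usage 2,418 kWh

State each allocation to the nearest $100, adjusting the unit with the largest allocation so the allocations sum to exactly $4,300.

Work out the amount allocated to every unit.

Unit 5A: $600 · Unit 4A: $1,800 · Unit PH2: $500 · Unit 3A: $1,400

Floor area total 14,842; metered usage total 10,290.
Blended shares (70% floor area + 30% metered usage): Unit 5A 0.1412; Unit 4A 0.4023; Unit PH2 0.1246; Unit 3A 0.3320.
Raw shares: Unit 5A 607.14; Unit 4A 1,729.76; Unit PH2 535.63; Unit 3A 1,427.47.
Rounded to nearest $100: Unit 5A $600; Unit 4A $1,700; Unit PH2 $500; Unit 3A $1,400. Sum = $4,200.
Difference $4,300 − $4,200 = +$100 applied to largest allocation (Unit 4A): Unit 4A becomes $1,800.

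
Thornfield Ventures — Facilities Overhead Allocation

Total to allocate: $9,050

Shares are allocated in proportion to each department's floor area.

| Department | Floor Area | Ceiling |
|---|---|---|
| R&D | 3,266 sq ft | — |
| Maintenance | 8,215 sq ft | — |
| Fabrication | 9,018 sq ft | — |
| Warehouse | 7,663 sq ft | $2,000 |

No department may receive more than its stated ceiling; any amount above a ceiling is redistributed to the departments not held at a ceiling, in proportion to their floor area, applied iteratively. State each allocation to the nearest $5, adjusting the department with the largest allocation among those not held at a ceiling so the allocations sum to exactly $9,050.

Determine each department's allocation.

Floor area total: 28,162.
Unconstrained shares: R&D 1,049.55; Maintenance 2,639.93; Fabrication 2,897.98; Warehouse 2,462.54.
Cap binds for Warehouse ($2,000); residual $7,050 reallocated over remaining floor area 20,499.
Redistributed shares: R&D 1,123.24 → $1,125; Maintenance 2,825.30 → $2,825; Fabrication 3,101.46 → $3,100.

R&D: $1,125 · Maintenance: $2,825 · Fabrication: $3,100 · Warehouse: $2,000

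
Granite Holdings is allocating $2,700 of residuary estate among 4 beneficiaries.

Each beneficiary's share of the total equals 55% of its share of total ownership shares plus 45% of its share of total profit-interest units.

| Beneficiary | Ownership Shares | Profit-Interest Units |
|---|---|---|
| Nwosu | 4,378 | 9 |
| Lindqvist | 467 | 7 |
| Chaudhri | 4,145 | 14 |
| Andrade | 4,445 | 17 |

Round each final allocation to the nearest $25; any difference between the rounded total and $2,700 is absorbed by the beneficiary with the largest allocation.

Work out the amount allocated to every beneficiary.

Totals — ownership shares 13,435, profit-interest units 47.
Composite weights (55% ownership shares + 45% profit-interest units): Nwosu 0.2654; Lindqvist 0.0861; Chaudhri 0.3037; Andrade 0.3447.
Raw shares: Nwosu 716.57; Lindqvist 232.58; Chaudhri 820.07; Andrade 930.78.
At nearest $25: Nwosu $725; Lindqvist $225; Chaudhri $825; Andrade $925. Sum = $2,700.
Sum already equals the total — no adjustment.

Nwosu: $725 | Lindqvist: $225 | Chaudhri: $825 | Andrade: $925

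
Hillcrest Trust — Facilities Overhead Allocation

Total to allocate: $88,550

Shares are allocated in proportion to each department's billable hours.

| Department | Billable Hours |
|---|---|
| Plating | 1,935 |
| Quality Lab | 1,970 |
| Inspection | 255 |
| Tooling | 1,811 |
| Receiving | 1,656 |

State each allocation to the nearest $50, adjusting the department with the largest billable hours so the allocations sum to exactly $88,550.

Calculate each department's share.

Plating: $22,450; Quality Lab: $22,850; Inspection: $2,950; Tooling: $21,050; Receiving: $19,250

Combined billable hours = 1,935 + 1,970 + 255 + 1,811 + 1,656 = 7,627.
Raw shares: Plating 22,465.48; Quality Lab 22,871.84; Inspection 2,960.57; Tooling 21,025.84; Receiving 19,226.28.
Rounded to nearest $50: Plating $22,450; Quality Lab $22,850; Inspection $2,950; Tooling $21,050; Receiving $19,250. Sum = $88,550.
Sum already equals the total — no adjustment.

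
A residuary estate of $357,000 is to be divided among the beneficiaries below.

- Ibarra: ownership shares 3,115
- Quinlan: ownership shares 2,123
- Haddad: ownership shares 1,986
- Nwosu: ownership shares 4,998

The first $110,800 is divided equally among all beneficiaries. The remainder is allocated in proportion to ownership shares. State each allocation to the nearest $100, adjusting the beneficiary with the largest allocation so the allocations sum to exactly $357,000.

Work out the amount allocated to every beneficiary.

Ibarra: $90,400 · Quinlan: $70,500 · Haddad: $67,700 · Nwosu: $128,400

$110,800 shared equally gives $27,700 per beneficiary.
Remainder $246,200 by ownership shares (total 12,222): Ibarra 62,748.57 → $62,700; Quinlan 42,765.72 → $42,800; Haddad 40,005.99 → $40,000; Nwosu 100,679.73 → $100,700.
Totals: Ibarra $27,700 + $62,700 = $90,400; Quinlan $27,700 + $42,800 = $70,500; Haddad $27,700 + $40,000 = $67,700; Nwosu $27,700 + $100,700 = $128,400.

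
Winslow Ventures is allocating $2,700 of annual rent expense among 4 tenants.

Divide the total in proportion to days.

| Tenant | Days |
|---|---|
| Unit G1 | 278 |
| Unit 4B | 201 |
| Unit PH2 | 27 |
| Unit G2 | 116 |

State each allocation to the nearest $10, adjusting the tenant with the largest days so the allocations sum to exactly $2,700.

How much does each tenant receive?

Sum of days: 278 + 201 + 27 + 116 = 622.
Raw shares: Unit G1 1,206.75; Unit 4B 872.51; Unit PH2 117.20; Unit G2 503.54.
After rounding ($10): Unit G1 $1,210; Unit 4B $870; Unit PH2 $120; Unit G2 $500. Sum = $2,700.
Sum already equals the total — no adjustment.

Unit G1: $1,210 | Unit 4B: $870 | Unit PH2: $120 | Unit G2: $500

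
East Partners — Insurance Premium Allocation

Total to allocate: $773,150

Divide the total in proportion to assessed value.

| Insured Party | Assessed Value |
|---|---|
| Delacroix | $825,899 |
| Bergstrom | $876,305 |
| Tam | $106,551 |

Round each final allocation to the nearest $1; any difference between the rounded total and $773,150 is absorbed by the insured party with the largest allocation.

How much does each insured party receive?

Delacroix: $353,029 · Bergstrom: $374,576 · Tam: $45,545

Sum of assessed value: 1,808,755.
Pro-rata amounts: Delacroix 825,899/1,808,755 × $773,150 = 353,029.47; Bergstrom 876,305/1,808,755 × $773,150 = 374,575.45; Tam 106,551/1,808,755 × $773,150 = 45,545.09.
At nearest $1: Delacroix $353,029; Bergstrom $374,575; Tam $45,545. Sum = $773,149.
Difference $773,150 − $773,149 = +$1 applied to largest allocation (Bergstrom): Bergstrom becomes $374,576.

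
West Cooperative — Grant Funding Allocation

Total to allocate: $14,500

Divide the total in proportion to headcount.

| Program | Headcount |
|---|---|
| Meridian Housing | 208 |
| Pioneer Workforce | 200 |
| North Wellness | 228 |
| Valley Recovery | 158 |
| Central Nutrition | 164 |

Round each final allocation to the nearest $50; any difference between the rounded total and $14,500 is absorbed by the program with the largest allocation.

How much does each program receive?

Meridian Housing: $3,150 · Pioneer Workforce: $3,050 · North Wellness: $3,400 · Valley Recovery: $2,400 · Central Nutrition: $2,500

Sum of headcount: 958.
Raw shares: Meridian Housing 208/958 × $14,500 = 3,148.23; Pioneer Workforce 200/958 × $14,500 = 3,027.14; North Wellness 228/958 × $14,500 = 3,450.94; Valley Recovery 158/958 × $14,500 = 2,391.44; Central Nutrition 164/958 × $14,500 = 2,482.25.
At nearest $50: Meridian Housing $3,150; Pioneer Workforce $3,050; North Wellness $3,450; Valley Recovery $2,400; Central Nutrition $2,500. Sum = $14,550.
Difference $14,500 − $14,550 = −$50 applied to largest allocation (North Wellness): North Wellness becomes $3,400.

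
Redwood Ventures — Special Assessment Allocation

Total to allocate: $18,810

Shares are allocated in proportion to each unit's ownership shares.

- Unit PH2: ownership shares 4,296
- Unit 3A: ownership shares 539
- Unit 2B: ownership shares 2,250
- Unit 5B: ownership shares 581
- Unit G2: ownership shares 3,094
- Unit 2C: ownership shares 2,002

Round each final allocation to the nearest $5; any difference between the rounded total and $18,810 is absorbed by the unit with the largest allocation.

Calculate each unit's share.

Unit PH2: $6,335 | Unit 3A: $795 | Unit 2B: $3,315 | Unit 5B: $855 | Unit G2: $4,560 | Unit 2C: $2,950

Total ownership shares = 12,762.
Pro-rata amounts: Unit PH2 4,296/12,762 × $18,810 = 6,331.90; Unit 3A 539/12,762 × $18,810 = 794.44; Unit 2B 2,250/12,762 × $18,810 = 3,316.29; Unit 5B 581/12,762 × $18,810 = 856.34; Unit G2 3,094/12,762 × $18,810 = 4,560.27; Unit 2C 2,002/12,762 × $18,810 = 2,950.76.
At nearest $5: Unit PH2 $6,330; Unit 3A $795; Unit 2B $3,315; Unit 5B $855; Unit G2 $4,560; Unit 2C $2,950. Sum = $18,805.
Difference $18,810 − $18,805 = +$5 applied to largest allocation (Unit PH2): Unit PH2 becomes $6,335.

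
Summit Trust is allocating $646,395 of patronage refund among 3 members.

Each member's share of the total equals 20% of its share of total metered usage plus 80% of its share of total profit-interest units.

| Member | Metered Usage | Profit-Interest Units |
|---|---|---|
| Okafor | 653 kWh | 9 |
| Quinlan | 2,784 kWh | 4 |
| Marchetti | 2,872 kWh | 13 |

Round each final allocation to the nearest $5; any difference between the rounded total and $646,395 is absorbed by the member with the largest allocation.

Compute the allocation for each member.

Totals — metered usage 6,309, profit-interest units 26.
Combined weights (20% metered usage + 80% profit-interest units): Okafor 0.2976; Quinlan 0.2113; Marchetti 0.4910.
Raw shares: Okafor 192,382.45; Quinlan 136,603.82; Marchetti 317,408.74.
After rounding ($5): Okafor $192,380; Quinlan $136,605; Marchetti $317,410. Sum = $646,395.
Rounded total matches; no reconciliation needed.

Okafor: $192,380 · Quinlan: $136,605 · Marchetti: $317,410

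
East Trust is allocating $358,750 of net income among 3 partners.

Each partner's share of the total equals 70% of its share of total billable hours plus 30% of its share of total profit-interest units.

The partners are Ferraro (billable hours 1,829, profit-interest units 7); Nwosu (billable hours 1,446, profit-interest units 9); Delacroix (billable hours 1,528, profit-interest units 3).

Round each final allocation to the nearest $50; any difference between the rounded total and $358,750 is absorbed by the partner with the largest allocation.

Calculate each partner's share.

Ferraro: $135,250 · Nwosu: $126,600 · Delacroix: $96,900

Billable hours total 4,803; profit-interest units total 19.
Composite weights (70% billable hours + 30% profit-interest units): Ferraro 0.3771; Nwosu 0.3528; Delacroix 0.2701.
Pro-rata amounts: Ferraro 135,280.64; Nwosu 126,584.42; Delacroix 96,884.95.
After rounding ($50): Ferraro $135,300; Nwosu $126,600; Delacroix $96,900. Sum = $358,800.
Difference $358,750 − $358,800 = −$50 applied to largest allocation (Ferraro): Ferraro becomes $135,250.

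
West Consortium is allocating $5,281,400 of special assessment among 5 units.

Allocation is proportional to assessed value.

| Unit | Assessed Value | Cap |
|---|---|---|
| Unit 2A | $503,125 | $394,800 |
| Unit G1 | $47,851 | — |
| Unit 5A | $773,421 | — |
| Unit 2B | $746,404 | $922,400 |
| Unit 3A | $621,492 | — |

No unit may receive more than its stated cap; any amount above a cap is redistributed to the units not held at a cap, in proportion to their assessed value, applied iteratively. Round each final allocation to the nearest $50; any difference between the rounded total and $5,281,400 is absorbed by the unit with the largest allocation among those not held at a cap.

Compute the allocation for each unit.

Sum of assessed value: 2,692,293.
Pro-rata shares before constraints: Unit 2A 986,967.01; Unit G1 93,868.04; Unit 5A 1,517,199.53; Unit 2B 1,464,200.99; Unit 3A 1,219,164.43.
Capped: Unit 2A ($394,800), Unit 2B ($922,400); residual $3,964,200 reallocated over remaining assessed value 1,442,764.
Redistributed shares: Unit G1 131,477.45 → $131,500; Unit 5A 2,125,084.58 → $2,125,100; Unit 3A 1,707,637.97 → $1,707,650.
Rounding difference −$50 applied to Unit 5A → $2,125,050.

Unit 2A: $394,800 | Unit G1: $131,500 | Unit 5A: $2,125,050 | Unit 2B: $922,400 | Unit 3A: $1,707,650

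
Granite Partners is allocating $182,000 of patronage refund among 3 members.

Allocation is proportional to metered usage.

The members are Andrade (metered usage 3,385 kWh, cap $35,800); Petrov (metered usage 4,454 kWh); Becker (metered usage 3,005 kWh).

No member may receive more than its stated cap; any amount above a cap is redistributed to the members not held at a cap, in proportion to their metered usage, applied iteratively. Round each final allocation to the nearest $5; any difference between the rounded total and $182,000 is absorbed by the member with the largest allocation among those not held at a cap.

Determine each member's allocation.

Sum of metered usage: 10,844.
Pro-rata shares before constraints: Andrade 56,812.06; Petrov 74,753.60; Becker 50,434.34.
Cap binds for Andrade ($35,800); residual $146,200 reallocated over remaining metered usage 7,459.
Redistributed shares: Petrov 87,300.55 → $87,300; Becker 58,899.45 → $58,900.

Andrade: $35,800 · Petrov: $87,300 · Becker: $58,900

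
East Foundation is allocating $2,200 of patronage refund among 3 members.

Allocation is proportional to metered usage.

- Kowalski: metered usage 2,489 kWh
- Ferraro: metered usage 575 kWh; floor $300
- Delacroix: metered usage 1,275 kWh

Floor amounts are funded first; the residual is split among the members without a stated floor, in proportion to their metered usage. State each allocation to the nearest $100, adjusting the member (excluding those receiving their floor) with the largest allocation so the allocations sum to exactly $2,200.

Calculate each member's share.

Kowalski: $1,300; Ferraro: $300; Delacroix: $600

Minimums first: Ferraro $300. Remaining pool $1,900.
Remaining pool split over remaining metered usage 3,764: Kowalski 1,256.40 → $1,300; Delacroix 643.60 → $600.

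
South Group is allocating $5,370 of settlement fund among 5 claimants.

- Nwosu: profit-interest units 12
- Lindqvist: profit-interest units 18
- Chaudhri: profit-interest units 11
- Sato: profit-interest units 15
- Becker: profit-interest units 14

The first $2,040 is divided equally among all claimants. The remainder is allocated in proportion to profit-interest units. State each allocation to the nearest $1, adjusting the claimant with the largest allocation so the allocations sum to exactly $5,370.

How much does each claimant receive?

$2,040 shared equally gives $408 per claimant.
Remainder $3,330 by profit-interest units (total 70): Nwosu 570.86 → $571; Lindqvist 856.29 → $856; Chaudhri 523.29 → $523; Sato 713.57 → $714; Becker 666.00 → $666.
Totals: Nwosu $408 + $571 = $979; Lindqvist $408 + $856 = $1,264; Chaudhri $408 + $523 = $931; Sato $408 + $714 = $1,122; Becker $408 + $666 = $1,074.

Nwosu: $979 · Lindqvist: $1,264 · Chaudhri: $931 · Sato: $1,122 · Becker: $1,074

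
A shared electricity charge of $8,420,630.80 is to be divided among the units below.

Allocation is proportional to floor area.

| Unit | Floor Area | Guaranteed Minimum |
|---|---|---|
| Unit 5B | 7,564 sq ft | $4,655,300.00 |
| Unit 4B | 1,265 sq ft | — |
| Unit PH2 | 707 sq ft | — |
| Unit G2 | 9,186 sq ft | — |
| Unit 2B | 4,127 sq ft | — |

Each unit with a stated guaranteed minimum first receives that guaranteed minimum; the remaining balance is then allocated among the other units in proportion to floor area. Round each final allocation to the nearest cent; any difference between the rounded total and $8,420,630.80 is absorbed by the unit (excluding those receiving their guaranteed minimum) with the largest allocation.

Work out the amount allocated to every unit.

Unit 5B: $4,655,300.00 | Unit 4B: $311,622.08 | Unit PH2: $174,163.49 | Unit G2: $2,262,893.60 | Unit 2B: $1,016,651.63

Guaranteed amounts: Unit 5B $4,655,300.00. Remaining pool $3,765,330.80.
Remaining pool split over remaining floor area 15,285: Unit 4B 311,622.0780 → $311,622.08; Unit PH2 174,163.4855 → $174,163.49; Unit G2 2,262,893.6035 → $2,262,893.60; Unit 2B 1,016,651.6331 → $1,016,651.63.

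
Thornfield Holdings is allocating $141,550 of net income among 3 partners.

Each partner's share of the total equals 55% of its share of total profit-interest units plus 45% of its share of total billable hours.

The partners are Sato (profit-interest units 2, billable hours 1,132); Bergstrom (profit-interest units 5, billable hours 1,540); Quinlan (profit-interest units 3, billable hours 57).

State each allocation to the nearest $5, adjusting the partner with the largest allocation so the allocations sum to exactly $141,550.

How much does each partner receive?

Profit-interest units total 10; billable hours total 2,729.
Blended shares (55% profit-interest units + 45% billable hours): Sato 0.2967; Bergstrom 0.5289; Quinlan 0.1744.
Unrounded shares: Sato 41,992.48; Bergstrom 74,871.34; Quinlan 24,686.19.
After rounding ($5): Sato $41,990; Bergstrom $74,870; Quinlan $24,685. Sum = $141,545.
Difference $141,550 − $141,545 = +$5 applied to largest allocation (Bergstrom): Bergstrom becomes $74,875.

Sato: $41,990 · Bergstrom: $74,875 · Quinlan: $24,685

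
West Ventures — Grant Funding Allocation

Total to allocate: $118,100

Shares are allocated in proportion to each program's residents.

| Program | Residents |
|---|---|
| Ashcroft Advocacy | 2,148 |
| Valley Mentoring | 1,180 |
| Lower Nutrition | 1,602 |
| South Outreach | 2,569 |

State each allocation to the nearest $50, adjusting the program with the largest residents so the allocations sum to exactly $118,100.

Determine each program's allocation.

Total residents = 2,148 + 1,180 + 1,602 + 2,569 = 7,499.
Pro-rata amounts: Ashcroft Advocacy 33,828.35; Valley Mentoring 18,583.54; Lower Nutrition 25,229.52; South Outreach 40,458.58.
Rounded to nearest $50: Ashcroft Advocacy $33,850; Valley Mentoring $18,600; Lower Nutrition $25,250; South Outreach $40,450. Sum = $118,150.
Difference $118,100 − $118,150 = −$50 applied to largest residents (South Outreach): South Outreach becomes $40,400.

Ashcroft Advocacy: $33,850; Valley Mentoring: $18,600; Lower Nutrition: $25,250; South Outreach: $40,400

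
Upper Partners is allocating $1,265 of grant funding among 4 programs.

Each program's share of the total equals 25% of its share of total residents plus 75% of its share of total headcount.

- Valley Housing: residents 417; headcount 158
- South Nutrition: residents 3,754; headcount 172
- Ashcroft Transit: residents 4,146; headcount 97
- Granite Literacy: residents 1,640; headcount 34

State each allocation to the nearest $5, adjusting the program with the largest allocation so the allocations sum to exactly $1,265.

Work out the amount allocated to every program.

Valley Housing: $340; South Nutrition: $475; Ashcroft Transit: $330; Granite Literacy: $120

Totals — residents 9,957, headcount 461.
Blended shares (25% residents + 75% headcount): Valley Housing 0.2675; South Nutrition 0.3741; Ashcroft Transit 0.2619; Granite Literacy 0.0965.
Proportional shares: Valley Housing 338.41; South Nutrition 473.21; Ashcroft Transit 331.31; Granite Literacy 122.06.
At nearest $5: Valley Housing $340; South Nutrition $475; Ashcroft Transit $330; Granite Literacy $120. Sum = $1,265.
No rounding difference to absorb.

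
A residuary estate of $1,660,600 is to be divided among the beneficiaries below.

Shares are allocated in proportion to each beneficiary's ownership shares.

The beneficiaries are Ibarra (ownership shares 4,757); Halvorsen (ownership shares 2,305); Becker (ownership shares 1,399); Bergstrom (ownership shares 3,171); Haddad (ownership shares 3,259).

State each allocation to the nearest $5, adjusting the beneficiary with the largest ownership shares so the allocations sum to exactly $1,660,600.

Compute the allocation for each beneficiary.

Ibarra: $530,490 | Halvorsen: $257,045 | Becker: $156,010 | Bergstrom: $353,620 | Haddad: $363,435

Ownership shares total: 14,891.
Unrounded shares: Ibarra 4,757/14,891 × $1,660,600 = 530,486.48; Halvorsen 2,305/14,891 × $1,660,600 = 257,046.74; Becker 1,399/14,891 × $1,660,600 = 156,012.32; Bergstrom 3,171/14,891 × $1,660,600 = 353,620.48; Haddad 3,259/14,891 × $1,660,600 = 363,433.98.
At nearest $5: Ibarra $530,485; Halvorsen $257,045; Becker $156,010; Bergstrom $353,620; Haddad $363,435. Sum = $1,660,595.
Difference $1,660,600 − $1,660,595 = +$5 applied to largest ownership shares (Ibarra): Ibarra becomes $530,490.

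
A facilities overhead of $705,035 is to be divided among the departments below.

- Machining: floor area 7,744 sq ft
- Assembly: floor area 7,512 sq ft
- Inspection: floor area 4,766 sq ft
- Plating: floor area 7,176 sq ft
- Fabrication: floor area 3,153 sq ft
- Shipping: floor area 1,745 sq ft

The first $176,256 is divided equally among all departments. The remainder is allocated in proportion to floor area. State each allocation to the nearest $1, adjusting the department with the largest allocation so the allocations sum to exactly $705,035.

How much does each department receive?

First tranche $176,256 split equally: $29,376 each.
Remainder $528,779 by floor area (total 32,096): Machining 127,581.77 → $127,582; Assembly 123,759.59 → $123,760; Inspection 78,519.46 → $78,519; Plating 118,224.02 → $118,224; Fabrication 51,945.42 → $51,945; Shipping 28,748.73 → $28,749.
Totals: Machining $29,376 + $127,582 = $156,958; Assembly $29,376 + $123,760 = $153,136; Inspection $29,376 + $78,519 = $107,895; Plating $29,376 + $118,224 = $147,600; Fabrication $29,376 + $51,945 = $81,321; Shipping $29,376 + $28,749 = $58,125.

Machining: $156,958 · Assembly: $153,136 · Inspection: $107,895 · Plating: $147,600 · Fabrication: $81,321 · Shipping: $58,125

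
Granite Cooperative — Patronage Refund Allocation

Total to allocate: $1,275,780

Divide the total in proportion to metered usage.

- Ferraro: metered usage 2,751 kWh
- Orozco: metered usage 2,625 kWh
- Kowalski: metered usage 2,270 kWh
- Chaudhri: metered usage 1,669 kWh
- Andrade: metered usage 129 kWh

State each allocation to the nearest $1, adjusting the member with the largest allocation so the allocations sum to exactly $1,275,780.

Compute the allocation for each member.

Metered usage total: 9,444.
Unrounded shares: Ferraro 2,751/9,444 × $1,275,780 = 371,629.69; Orozco 2,625/9,444 × $1,275,780 = 354,608.48; Kowalski 2,270/9,444 × $1,275,780 = 306,651.91; Chaudhri 1,669/9,444 × $1,275,780 = 225,463.45; Andrade 129/9,444 × $1,275,780 = 17,426.47.
At nearest $1: Ferraro $371,630; Orozco $354,608; Kowalski $306,652; Chaudhri $225,463; Andrade $17,426. Sum = $1,275,779.
Difference $1,275,780 − $1,275,779 = +$1 applied to largest allocation (Ferraro): Ferraro becomes $371,631.

Ferraro: $371,631 | Orozco: $354,608 | Kowalski: $306,652 | Chaudhri: $225,463 | Andrade: $17,426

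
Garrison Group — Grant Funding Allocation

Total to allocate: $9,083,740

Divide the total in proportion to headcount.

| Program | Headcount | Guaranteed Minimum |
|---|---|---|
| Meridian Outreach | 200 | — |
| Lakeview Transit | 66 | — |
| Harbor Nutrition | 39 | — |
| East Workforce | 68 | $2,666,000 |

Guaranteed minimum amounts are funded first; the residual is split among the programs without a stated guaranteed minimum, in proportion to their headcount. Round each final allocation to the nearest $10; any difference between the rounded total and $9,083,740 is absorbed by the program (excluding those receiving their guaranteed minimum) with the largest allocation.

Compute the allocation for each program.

Fund the minimums — East Workforce $2,666,000. Remaining pool $6,417,740.
Remaining pool split over remaining headcount 305: Meridian Outreach 4,208,354.10 → $4,208,350; Lakeview Transit 1,388,756.85 → $1,388,760; Harbor Nutrition 820,629.05 → $820,630.

Meridian Outreach: $4,208,350 | Lakeview Transit: $1,388,760 | Harbor Nutrition: $820,630 | East Workforce: $2,666,000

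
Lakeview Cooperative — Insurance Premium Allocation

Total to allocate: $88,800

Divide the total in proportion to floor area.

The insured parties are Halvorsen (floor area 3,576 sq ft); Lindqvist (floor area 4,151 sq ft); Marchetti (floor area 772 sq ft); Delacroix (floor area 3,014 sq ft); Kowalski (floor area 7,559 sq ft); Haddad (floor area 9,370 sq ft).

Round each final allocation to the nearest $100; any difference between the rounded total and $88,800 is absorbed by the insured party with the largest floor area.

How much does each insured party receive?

Halvorsen: $11,200 · Lindqvist: $13,000 · Marchetti: $2,400 · Delacroix: $9,400 · Kowalski: $23,600 · Haddad: $29,200

Sum of floor area: 28,442.
Pro-rata amounts: Halvorsen 3,576/28,442 × $88,800 = 11,164.78; Lindqvist 4,151/28,442 × $88,800 = 12,960.02; Marchetti 772/28,442 × $88,800 = 2,410.29; Delacroix 3,014/28,442 × $88,800 = 9,410.14; Kowalski 7,559/28,442 × $88,800 = 23,600.28; Haddad 9,370/28,442 × $88,800 = 29,254.48.
After rounding ($100): Halvorsen $11,200; Lindqvist $13,000; Marchetti $2,400; Delacroix $9,400; Kowalski $23,600; Haddad $29,300. Sum = $88,900.
Difference $88,800 − $88,900 = −$100 applied to largest floor area (Haddad): Haddad becomes $29,200.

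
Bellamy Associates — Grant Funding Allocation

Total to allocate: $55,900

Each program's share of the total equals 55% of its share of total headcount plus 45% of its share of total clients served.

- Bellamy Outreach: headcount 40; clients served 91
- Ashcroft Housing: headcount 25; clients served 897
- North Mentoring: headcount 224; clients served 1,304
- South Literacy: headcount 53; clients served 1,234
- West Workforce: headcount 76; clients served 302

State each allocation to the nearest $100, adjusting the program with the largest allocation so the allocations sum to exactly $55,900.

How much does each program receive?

Bellamy Outreach: $3,500; Ashcroft Housing: $7,700; North Mentoring: $25,100; South Literacy: $12,000; West Workforce: $7,600

Headcount total 418; clients served total 3,828.
Combined weights (55% headcount + 45% clients served): Bellamy Outreach 0.0633; Ashcroft Housing 0.1383; North Mentoring 0.4480; South Literacy 0.2148; West Workforce 0.1355.
Raw shares: Bellamy Outreach 3,540.10; Ashcroft Housing 7,733.29; North Mentoring 25,044.79; South Literacy 12,007.29; West Workforce 7,574.54.
After rounding ($100): Bellamy Outreach $3,500; Ashcroft Housing $7,700; North Mentoring $25,000; South Literacy $12,000; West Workforce $7,600. Sum = $55,800.
Difference $55,900 − $55,800 = +$100 applied to largest allocation (North Mentoring): North Mentoring becomes $25,100.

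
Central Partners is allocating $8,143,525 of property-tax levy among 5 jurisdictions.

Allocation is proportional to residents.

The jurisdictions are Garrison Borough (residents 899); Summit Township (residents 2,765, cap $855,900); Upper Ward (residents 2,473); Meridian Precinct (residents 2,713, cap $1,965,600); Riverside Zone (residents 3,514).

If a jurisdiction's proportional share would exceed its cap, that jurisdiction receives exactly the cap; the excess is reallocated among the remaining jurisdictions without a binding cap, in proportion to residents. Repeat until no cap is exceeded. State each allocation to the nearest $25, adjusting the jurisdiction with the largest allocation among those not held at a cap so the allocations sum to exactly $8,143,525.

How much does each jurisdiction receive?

Sum of residents: 12,364.
Unconstrained shares: Garrison Borough 592,124.63; Summit Township 1,821,161.97; Upper Ward 1,628,836.73; Meridian Precinct 1,786,912.27; Riverside Zone 2,314,489.39.
Capped: Summit Township ($855,900); remaining pool $7,287,625 reallocated over remaining residents 9,599.
Capped: Meridian Precinct ($1,965,600); remaining pool $5,322,025 reallocated over remaining residents 6,886.
Redistributed shares: Garrison Borough 694,815.64 → $694,825; Upper Ward 1,911,322.66 → $1,911,325; Riverside Zone 2,715,886.70 → $2,715,875.

Garrison Borough: $694,825; Summit Township: $855,900; Upper Ward: $1,911,325; Meridian Precinct: $1,965,600; Riverside Zone: $2,715,875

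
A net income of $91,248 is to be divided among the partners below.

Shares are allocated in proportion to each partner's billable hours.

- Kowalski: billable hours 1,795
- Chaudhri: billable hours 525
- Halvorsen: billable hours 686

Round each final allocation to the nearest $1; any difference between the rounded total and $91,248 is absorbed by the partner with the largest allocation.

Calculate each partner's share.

Kowalski: $54,487 · Chaudhri: $15,937 · Halvorsen: $20,824

Total billable hours = 3,006.
Pro-rata amounts: Kowalski 1,795/3,006 × $91,248 = 54,487.74; Chaudhri 525/3,006 × $91,248 = 15,936.53; Halvorsen 686/3,006 × $91,248 = 20,823.73.
At nearest $1: Kowalski $54,488; Chaudhri $15,937; Halvorsen $20,824. Sum = $91,249.
Difference $91,248 − $91,249 = −$1 applied to largest allocation (Kowalski): Kowalski becomes $54,487.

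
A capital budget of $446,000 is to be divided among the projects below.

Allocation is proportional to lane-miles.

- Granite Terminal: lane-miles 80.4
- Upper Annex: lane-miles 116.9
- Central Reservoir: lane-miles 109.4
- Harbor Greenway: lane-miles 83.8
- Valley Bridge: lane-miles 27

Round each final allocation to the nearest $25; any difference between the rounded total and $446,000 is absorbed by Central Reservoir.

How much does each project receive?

Granite Terminal: $85,900 | Upper Annex: $124,875 | Central Reservoir: $116,850 | Harbor Greenway: $89,525 | Valley Bridge: $28,850

Combined lane-miles = 417.5.
Raw shares: Granite Terminal 80.4/417.5 × $446,000 = 85,888.38; Upper Annex 116.9/417.5 × $446,000 = 124,880.00; Central Reservoir 109.4/417.5 × $446,000 = 116,868.02; Harbor Greenway 83.8/417.5 × $446,000 = 89,520.48; Valley Bridge 27/417.5 × $446,000 = 28,843.11.
Rounded to nearest $25: Granite Terminal $85,900; Upper Annex $124,875; Central Reservoir $116,875; Harbor Greenway $89,525; Valley Bridge $28,850. Sum = $446,025.
Difference $446,000 − $446,025 = −$25 applied to Central Reservoir: Central Reservoir becomes $116,850.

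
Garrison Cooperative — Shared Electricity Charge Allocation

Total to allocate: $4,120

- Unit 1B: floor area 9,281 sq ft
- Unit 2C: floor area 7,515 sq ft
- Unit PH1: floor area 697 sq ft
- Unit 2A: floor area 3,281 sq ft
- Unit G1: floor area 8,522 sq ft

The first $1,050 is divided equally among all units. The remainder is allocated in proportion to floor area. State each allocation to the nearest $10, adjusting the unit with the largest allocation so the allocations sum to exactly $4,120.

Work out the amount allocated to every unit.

First tranche $1,050 split equally: $210 each.
Remainder $3,070 by floor area (total 29,296): Unit 1B 972.58 → $970; Unit 2C 787.52 → $790; Unit PH1 73.04 → $70; Unit 2A 343.82 → $340; Unit G1 893.04 → $890.
Rounding difference +$10 on remainder applied to Unit 1B.
Totals: Unit 1B $210 + $980 = $1,190; Unit 2C $210 + $790 = $1,000; Unit PH1 $210 + $70 = $280; Unit 2A $210 + $340 = $550; Unit G1 $210 + $890 = $1,100.

Unit 1B: $1,190 · Unit 2C: $1,000 · Unit PH1: $280 · Unit 2A: $550 · Unit G1: $1,100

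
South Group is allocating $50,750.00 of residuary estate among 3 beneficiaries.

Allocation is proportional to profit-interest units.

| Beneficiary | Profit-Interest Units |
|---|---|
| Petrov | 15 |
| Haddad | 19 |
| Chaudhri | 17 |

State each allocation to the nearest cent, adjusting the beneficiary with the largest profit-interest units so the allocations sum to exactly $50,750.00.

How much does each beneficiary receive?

Petrov: $14,926.47 | Haddad: $18,906.86 | Chaudhri: $16,916.67

Sum of profit-interest units: 15 + 19 + 17 = 51.
Raw shares: Petrov 14,926.4706; Haddad 18,906.8627; Chaudhri 16,916.6667.
Rounded to nearest cent: Petrov $14,926.47; Haddad $18,906.86; Chaudhri $16,916.67. Sum = $50,750.00.
No rounding difference to absorb.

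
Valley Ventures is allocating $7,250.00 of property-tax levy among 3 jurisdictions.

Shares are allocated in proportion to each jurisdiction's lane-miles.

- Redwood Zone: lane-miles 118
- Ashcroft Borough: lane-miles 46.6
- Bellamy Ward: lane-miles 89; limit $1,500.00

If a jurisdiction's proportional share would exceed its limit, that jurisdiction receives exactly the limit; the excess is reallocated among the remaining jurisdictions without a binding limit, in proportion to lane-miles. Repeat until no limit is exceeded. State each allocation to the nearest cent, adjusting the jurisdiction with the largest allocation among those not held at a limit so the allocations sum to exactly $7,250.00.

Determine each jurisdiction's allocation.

Combined lane-miles = 253.6.
Proportional shares (ignoring caps): Redwood Zone 3,373.4227; Ashcroft Borough 1,332.2161; Bellamy Ward 2,544.3612.
Held at cap: Bellamy Ward ($1,500.00); remaining pool $5,750.00 reallocated over remaining lane-miles 164.6.
Remaining shares: Redwood Zone 4,122.1142 → $4,122.11; Ashcroft Borough 1,627.8858 → $1,627.89.

Redwood Zone: $4,122.11 | Ashcroft Borough: $1,627.89 | Bellamy Ward: $1,500.00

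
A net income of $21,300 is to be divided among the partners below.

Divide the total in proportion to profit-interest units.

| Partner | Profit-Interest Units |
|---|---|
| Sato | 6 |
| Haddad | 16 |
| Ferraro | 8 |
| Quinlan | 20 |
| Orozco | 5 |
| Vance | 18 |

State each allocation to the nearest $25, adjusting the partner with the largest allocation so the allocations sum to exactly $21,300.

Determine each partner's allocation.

Total profit-interest units = 73.
Proportional shares: Sato 6/73 × $21,300 = 1,750.68; Haddad 16/73 × $21,300 = 4,668.49; Ferraro 8/73 × $21,300 = 2,334.25; Quinlan 20/73 × $21,300 = 5,835.62; Orozco 5/73 × $21,300 = 1,458.90; Vance 18/73 × $21,300 = 5,252.05.
At nearest $25: Sato $1,750; Haddad $4,675; Ferraro $2,325; Quinlan $5,825; Orozco $1,450; Vance $5,250. Sum = $21,275.
Difference $21,300 − $21,275 = +$25 applied to largest allocation (Quinlan): Quinlan becomes $5,850.

Sato: $1,750 · Haddad: $4,675 · Ferraro: $2,325 · Quinlan: $5,850 · Orozco: $1,450 · Vance: $5,250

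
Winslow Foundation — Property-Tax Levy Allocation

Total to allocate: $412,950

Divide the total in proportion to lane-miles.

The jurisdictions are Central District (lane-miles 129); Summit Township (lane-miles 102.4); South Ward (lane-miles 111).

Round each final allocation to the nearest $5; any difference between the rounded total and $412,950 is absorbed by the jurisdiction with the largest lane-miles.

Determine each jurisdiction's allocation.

Total lane-miles = 129 + 102.4 + 111 = 342.4.
Pro-rata amounts: Central District 155,579.88; Summit Township 123,499.07; South Ward 133,871.06.
At nearest $5: Central District $155,580; Summit Township $123,500; South Ward $133,870. Sum = $412,950.
Sum already equals the total — no adjustment.

Central District: $155,580 | Summit Township: $123,500 | South Ward: $133,870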